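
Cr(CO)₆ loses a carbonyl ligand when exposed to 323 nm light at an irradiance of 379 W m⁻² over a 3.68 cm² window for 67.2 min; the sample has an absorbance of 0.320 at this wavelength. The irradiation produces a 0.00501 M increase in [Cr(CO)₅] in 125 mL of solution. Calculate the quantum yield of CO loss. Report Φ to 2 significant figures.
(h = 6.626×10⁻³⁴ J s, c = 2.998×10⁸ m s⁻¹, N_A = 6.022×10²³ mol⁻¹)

Φ = 0.79

Product: (0.00501 M)(0.125 L) = 6.263×10⁻⁴ mol.
Photon energy at 323 nm: hc/λ = (6.626×10⁻³⁴)(2.998×10⁸)/(323×10⁻⁹) = 6.150×10⁻¹⁹ J.
Energy delivered: (379 W m⁻²)(3.68×10⁻⁴ m²)(4032 s) = 562.4 J.
Photons incident: 562.4 / 6.150×10⁻¹⁹ = 9.145×10²⁰, i.e. 9.145×10²⁰/6.022×10²³ = 0.001519 mol.
Fraction absorbed: 1 − 10^(−0.320) = 0.5214.
Photons absorbed: 0.5214 × 0.001519 = 7.920×10⁻⁴ mol.
Φ = 6.263×10⁻⁴ mol / 7.920×10⁻⁴ mol photons = 0.79.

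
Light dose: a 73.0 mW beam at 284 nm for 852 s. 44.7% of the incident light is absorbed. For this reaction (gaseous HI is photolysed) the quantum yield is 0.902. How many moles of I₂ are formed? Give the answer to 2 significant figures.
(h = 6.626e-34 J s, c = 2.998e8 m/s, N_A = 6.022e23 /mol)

6.0e-5 mol

Photon energy at 284 nm: hc/λ = (6.626e-34)(2.998e8)/(284e-9) = 6.995e-19 J.
Energy delivered: (73.0 mW)(852 s) = 62.20 J.
Photons incident: 62.20 / 6.995e-19 = 8.892e19, i.e. 8.892e19/6.022e23 = 1.477e-4 mol.
Photons absorbed: 0.447 × 1.477e-4 = 6.602e-5 mol.
Product: Φ × n_abs = 0.902 × 6.602e-5 = 5.955e-5 mol.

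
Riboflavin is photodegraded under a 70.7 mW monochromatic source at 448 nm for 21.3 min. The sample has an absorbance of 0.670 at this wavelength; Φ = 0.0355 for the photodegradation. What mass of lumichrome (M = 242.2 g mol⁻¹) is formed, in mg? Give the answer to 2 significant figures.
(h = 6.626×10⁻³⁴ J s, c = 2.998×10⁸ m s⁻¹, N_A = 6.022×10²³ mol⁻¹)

2.3 mg

Photon energy at 448 nm: hc/λ = (6.626×10⁻³⁴)(2.998×10⁸)/(448×10⁻⁹) = 4.434×10⁻¹⁹ J.
Energy delivered: (70.7 mW)(1278 s) = 90.35 J.
Photons incident: 90.35 / 4.434×10⁻¹⁹ = 2.038×10²⁰, i.e. 2.038×10²⁰/6.022×10²³ = 3.384×10⁻⁴ mol.
Fraction absorbed: 1 − 10^(−0.670) = 0.7862.
Photons absorbed: 0.7862 × 3.384×10⁻⁴ = 2.661×10⁻⁴ mol.
Product: Φ × n_abs = 0.0355 × 2.661×10⁻⁴ = 9.447×10⁻⁶ mol.
Mass: 9.447×10⁻⁶ × 242.2 = 0.002288 g = 2.3 mg.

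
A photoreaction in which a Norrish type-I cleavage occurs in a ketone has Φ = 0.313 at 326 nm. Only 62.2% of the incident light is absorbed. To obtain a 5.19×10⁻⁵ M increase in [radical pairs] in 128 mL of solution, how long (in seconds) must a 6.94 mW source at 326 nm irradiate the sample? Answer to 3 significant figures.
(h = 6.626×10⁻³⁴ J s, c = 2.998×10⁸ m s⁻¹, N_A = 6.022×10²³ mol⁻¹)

Product: (5.19×10⁻⁵ M)(0.128 L) = 6.643×10⁻⁶ mol.
Photons that must be absorbed: 6.643×10⁻⁶ / 0.313 = 2.122×10⁻⁵ mol.
Incident photons needed: 2.122×10⁻⁵ / 0.622 = 3.412×10⁻⁵ mol.
Photon energy: hc/λ = 6.093×10⁻¹⁹ J; per mole, 3.669×10⁵ J mol⁻¹.
Energy required: 3.412×10⁻⁵ × 3.669×10⁵ = 12.52 J.
Time: 12.52 J / 0.00694 W = 1800 s.

t ≈ 1800 s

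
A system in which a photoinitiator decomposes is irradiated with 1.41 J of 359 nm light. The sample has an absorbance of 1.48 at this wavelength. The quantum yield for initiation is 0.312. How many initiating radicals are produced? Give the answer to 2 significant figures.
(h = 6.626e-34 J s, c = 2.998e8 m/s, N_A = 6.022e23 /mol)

Photon energy at 359 nm: hc/λ = (6.626e-34)(2.998e8)/(359e-9) = 5.533e-19 J.
Photons incident: 1.41 / 5.533e-19 = 2.548e18, i.e. 2.548e18/6.022e23 = 4.231e-6 mol.
Fraction absorbed: 1 − 10^(−1.48) = 0.9669.
Photons absorbed: 0.9669 × 4.231e-6 = 4.091e-6 mol.
Product: Φ × n_abs = 0.312 × 4.091e-6 = 1.276e-6 mol.
As a count: 1.276e-6 × 6.022e23 = 7.7e17.

7.7e17 initiating radicals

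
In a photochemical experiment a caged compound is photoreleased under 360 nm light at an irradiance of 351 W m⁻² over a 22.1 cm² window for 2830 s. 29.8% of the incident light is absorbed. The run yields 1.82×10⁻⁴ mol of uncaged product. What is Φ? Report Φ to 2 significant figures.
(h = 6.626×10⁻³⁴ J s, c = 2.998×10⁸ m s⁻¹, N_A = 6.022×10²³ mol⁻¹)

Φ = 0.092

Photon energy at 360 nm: hc/λ = (6.626×10⁻³⁴)(2.998×10⁸)/(360×10⁻⁹) = 5.518×10⁻¹⁹ J.
Energy delivered: (351 W m⁻²)(22.1×10⁻⁴ m²)(2830 s) = 2195 J.
Photons incident: 2195 / 5.518×10⁻¹⁹ = 3.978×10²¹, i.e. 3.978×10²¹/6.022×10²³ = 0.006606 mol.
Photons absorbed: 0.298 × 0.006606 = 0.001969 mol.
Φ = 1.82×10⁻⁴ mol / 0.001969 mol photons = 0.092.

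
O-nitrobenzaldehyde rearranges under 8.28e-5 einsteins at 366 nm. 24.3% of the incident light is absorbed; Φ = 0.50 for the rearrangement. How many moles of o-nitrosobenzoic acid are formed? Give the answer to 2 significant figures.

1.0e-5 mol

Photons absorbed: 0.243 × 8.28e-5 = 2.012e-5 mol.
Product: Φ × n_abs = 0.50 × 2.012e-5 = 1.006e-5 mol.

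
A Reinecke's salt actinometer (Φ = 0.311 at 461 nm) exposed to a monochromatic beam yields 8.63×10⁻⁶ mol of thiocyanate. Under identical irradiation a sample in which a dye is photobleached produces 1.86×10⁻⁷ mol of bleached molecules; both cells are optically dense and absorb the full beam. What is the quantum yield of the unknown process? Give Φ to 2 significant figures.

Φ = 0.0067

Photons absorbed by the actinometer: 8.63×10⁻⁶ / 0.311 = 2.775×10⁻⁵ mol.
Φ(unknown) = 1.86×10⁻⁷ / 2.775×10⁻⁵ = 0.0067.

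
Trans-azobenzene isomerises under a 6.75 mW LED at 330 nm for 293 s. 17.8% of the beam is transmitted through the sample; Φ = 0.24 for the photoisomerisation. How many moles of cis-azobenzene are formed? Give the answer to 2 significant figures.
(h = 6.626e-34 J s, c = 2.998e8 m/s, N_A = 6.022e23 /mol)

1.1e-6 mol

Photon energy at 330 nm: hc/λ = (6.626e-34)(2.998e8)/(330e-9) = 6.020e-19 J.
Energy delivered: (6.75 mW)(293 s) = 1.978 J.
Photons incident: 1.978 / 6.020e-19 = 3.286e18, i.e. 3.286e18/6.022e23 = 5.457e-6 mol.
Fraction absorbed: 1 − 17.8/100 = 0.8220.
Photons absorbed: 0.8220 × 5.457e-6 = 4.486e-6 mol.
Product: Φ × n_abs = 0.24 × 4.486e-6 = 1.077e-6 mol.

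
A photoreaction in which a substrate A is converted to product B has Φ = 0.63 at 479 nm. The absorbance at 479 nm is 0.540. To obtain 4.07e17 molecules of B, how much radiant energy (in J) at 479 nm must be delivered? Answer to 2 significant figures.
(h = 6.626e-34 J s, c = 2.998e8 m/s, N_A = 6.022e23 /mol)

Product: 4.07e17 / 6.022e23 = 6.759e-7 mol.
Photons that must be absorbed: 6.759e-7 / 0.63 = 1.073e-6 mol.
Fraction absorbed: 1 − 10^(−0.540) = 0.7116.
Incident photons needed: 1.073e-6 / 0.7116 = 1.508e-6 mol.
Photon energy: hc/λ = 4.147e-19 J; per mole, 2.497e5 J mol⁻¹.
Energy required: 1.508e-6 × 2.497e5 = 0.38 J.

0.38 J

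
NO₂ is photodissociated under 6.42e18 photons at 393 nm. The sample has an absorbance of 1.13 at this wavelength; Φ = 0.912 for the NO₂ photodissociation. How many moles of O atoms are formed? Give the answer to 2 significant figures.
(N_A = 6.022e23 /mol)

9.0e-6 mol

Moles of photons: 6.42e18 / 6.022e23 = 1.066e-5 mol.
Fraction absorbed: 1 − 10^(−1.13) = 0.9259.
Photons absorbed: 0.9259 × 1.066e-5 = 9.870e-6 mol.
Product: Φ × n_abs = 0.912 × 9.870e-6 = 9.001e-6 mol.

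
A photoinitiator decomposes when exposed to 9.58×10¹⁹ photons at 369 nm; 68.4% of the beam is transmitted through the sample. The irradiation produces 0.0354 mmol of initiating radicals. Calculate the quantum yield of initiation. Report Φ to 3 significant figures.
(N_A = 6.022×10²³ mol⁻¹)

Product: 0.0354 mmol = 3.54×10⁻⁵ mol.
Moles of photons: 9.58×10¹⁹ / 6.022×10²³ = 1.591×10⁻⁴ mol.
Fraction absorbed: 1 − 68.4/100 = 0.3160.
Photons absorbed: 0.3160 × 1.591×10⁻⁴ = 5.028×10⁻⁵ mol.
Φ = 3.54×10⁻⁵ mol / 5.028×10⁻⁵ mol photons = 0.704.

Φ = 0.704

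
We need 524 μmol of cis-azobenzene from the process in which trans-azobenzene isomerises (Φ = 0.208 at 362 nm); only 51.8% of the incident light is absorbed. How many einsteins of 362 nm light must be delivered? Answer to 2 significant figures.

0.0049 einstein

Product: 524 μmol = 5.24×10⁻⁴ mol.
Photons that must be absorbed: 5.24×10⁻⁴ / 0.208 = 0.002519 mol.
Incident photons needed: 0.002519 / 0.518 = 0.004863 mol.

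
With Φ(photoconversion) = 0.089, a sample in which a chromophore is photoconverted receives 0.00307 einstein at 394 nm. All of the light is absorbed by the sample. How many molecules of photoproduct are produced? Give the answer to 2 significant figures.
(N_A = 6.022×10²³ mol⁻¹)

1.6×10²⁰ molecules

Product: Φ × n_abs = 0.089 × 0.00307 = 2.732×10⁻⁴ mol.
As a count: 2.732×10⁻⁴ × 6.022×10²³ = 1.6×10²⁰.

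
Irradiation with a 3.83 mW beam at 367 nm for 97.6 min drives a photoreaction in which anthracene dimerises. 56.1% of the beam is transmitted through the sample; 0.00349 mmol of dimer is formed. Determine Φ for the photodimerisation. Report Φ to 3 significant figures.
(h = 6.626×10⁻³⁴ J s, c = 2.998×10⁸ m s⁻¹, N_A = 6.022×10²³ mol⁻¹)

Product: 0.00349 mmol = 3.49×10⁻⁶ mol.
Photon energy at 367 nm: hc/λ = (6.626×10⁻³⁴)(2.998×10⁸)/(367×10⁻⁹) = 5.413×10⁻¹⁹ J.
Energy delivered: (3.83 mW)(5856 s) = 22.43 J.
Photons incident: 22.43 / 5.413×10⁻¹⁹ = 4.144×10¹⁹, i.e. 4.144×10¹⁹/6.022×10²³ = 6.881×10⁻⁵ mol.
Fraction absorbed: 1 − 56.1/100 = 0.4390.
Photons absorbed: 0.4390 × 6.881×10⁻⁵ = 3.021×10⁻⁵ mol.
Φ = 3.49×10⁻⁶ mol / 3.021×10⁻⁵ mol photons = 0.116.

Φ = 0.116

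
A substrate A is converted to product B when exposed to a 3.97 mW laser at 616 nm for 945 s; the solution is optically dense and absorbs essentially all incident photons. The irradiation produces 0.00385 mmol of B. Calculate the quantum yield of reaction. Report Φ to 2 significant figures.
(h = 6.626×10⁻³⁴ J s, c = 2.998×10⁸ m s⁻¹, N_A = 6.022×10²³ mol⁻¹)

Φ = 0.20

Product: 0.00385 mmol = 3.85×10⁻⁶ mol.
Photon energy at 616 nm: hc/λ = (6.626×10⁻³⁴)(2.998×10⁸)/(616×10⁻⁹) = 3.225×10⁻¹⁹ J.
Energy delivered: (3.97 mW)(945 s) = 3.752 J.
Photons incident: 3.752 / 3.225×10⁻¹⁹ = 1.163×10¹⁹, i.e. 1.163×10¹⁹/6.022×10²³ = 1.931×10⁻⁵ mol.
Φ = 3.85×10⁻⁶ mol / 1.931×10⁻⁵ mol photons = 0.20.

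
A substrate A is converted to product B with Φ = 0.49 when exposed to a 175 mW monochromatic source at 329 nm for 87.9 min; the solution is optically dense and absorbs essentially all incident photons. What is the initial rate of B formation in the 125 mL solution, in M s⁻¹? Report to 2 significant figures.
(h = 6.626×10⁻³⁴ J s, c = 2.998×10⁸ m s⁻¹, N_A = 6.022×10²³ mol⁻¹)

1.9×10⁻⁶ M s⁻¹

Photon energy at 329 nm: hc/λ = (6.626×10⁻³⁴)(2.998×10⁸)/(329×10⁻⁹) = 6.038×10⁻¹⁹ J.
Energy delivered: (175 mW)(5274 s) = 922.9 J.
Photons incident: 922.9 / 6.038×10⁻¹⁹ = 1.528×10²¹, i.e. 1.528×10²¹/6.022×10²³ = 0.002537 mol.
Product formed: 0.49 × 0.002537 = 0.001243 mol.
Rate: 0.001243 mol / (5274 s × 0.125 L) = 1.9×10⁻⁶ M s⁻¹.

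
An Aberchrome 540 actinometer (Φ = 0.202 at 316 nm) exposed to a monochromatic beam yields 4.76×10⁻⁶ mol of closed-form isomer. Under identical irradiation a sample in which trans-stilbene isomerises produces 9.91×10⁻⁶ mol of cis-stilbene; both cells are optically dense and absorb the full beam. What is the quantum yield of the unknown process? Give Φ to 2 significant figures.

Photons absorbed by the actinometer: 4.76×10⁻⁶ / 0.202 = 2.356×10⁻⁵ mol.
Φ(unknown) = 9.91×10⁻⁶ / 2.356×10⁻⁵ = 0.42.

Φ = 0.42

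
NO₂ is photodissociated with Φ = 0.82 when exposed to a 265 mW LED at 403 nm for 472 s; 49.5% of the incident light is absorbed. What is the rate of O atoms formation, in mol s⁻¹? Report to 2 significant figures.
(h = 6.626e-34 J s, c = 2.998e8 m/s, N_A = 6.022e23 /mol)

Photon energy at 403 nm: hc/λ = (6.626e-34)(2.998e8)/(403e-9) = 4.929e-19 J.
Energy delivered: (265 mW)(472 s) = 125.1 J.
Photons incident: 125.1 / 4.929e-19 = 2.538e20, i.e. 2.538e20/6.022e23 = 4.215e-4 mol.
Photons absorbed: 0.495 × 4.215e-4 = 2.086e-4 mol.
Product formed: 0.82 × 2.086e-4 = 1.711e-4 mol.
Rate: 1.711e-4 / 472 s = 3.6e-7 mol s⁻¹.

3.6e-7 mol s⁻¹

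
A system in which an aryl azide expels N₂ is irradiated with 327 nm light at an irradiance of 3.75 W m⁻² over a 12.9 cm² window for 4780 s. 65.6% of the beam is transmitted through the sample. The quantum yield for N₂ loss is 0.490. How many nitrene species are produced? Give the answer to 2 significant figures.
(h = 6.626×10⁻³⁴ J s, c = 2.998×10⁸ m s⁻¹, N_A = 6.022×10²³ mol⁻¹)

6.4×10¹⁸ species

Photon energy at 327 nm: hc/λ = (6.626×10⁻³⁴)(2.998×10⁸)/(327×10⁻⁹) = 6.075×10⁻¹⁹ J.
Energy delivered: (3.75 W m⁻²)(12.9×10⁻⁴ m²)(4780 s) = 23.12 J.
Photons incident: 23.12 / 6.075×10⁻¹⁹ = 3.806×10¹⁹, i.e. 3.806×10¹⁹/6.022×10²³ = 6.320×10⁻⁵ mol.
Fraction absorbed: 1 − 65.6/100 = 0.3440.
Photons absorbed: 0.3440 × 6.320×10⁻⁵ = 2.174×10⁻⁵ mol.
Product: Φ × n_abs = 0.490 × 2.174×10⁻⁵ = 1.065×10⁻⁵ mol.
As a count: 1.065×10⁻⁵ × 6.022×10²³ = 6.4×10¹⁸.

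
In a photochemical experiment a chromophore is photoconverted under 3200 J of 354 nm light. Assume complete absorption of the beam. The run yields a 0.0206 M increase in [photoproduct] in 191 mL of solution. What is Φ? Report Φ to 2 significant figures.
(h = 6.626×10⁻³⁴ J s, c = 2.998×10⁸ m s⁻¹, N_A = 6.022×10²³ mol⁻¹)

Product: (0.0206 M)(0.191 L) = 0.003935 mol.
Photon energy at 354 nm: hc/λ = (6.626×10⁻³⁴)(2.998×10⁸)/(354×10⁻⁹) = 5.612×10⁻¹⁹ J.
Photons incident: 3200 / 5.612×10⁻¹⁹ = 5.702×10²¹, i.e. 5.702×10²¹/6.022×10²³ = 0.009469 mol.
Φ = 0.003935 mol / 0.009469 mol photons = 0.42.

Φ = 0.42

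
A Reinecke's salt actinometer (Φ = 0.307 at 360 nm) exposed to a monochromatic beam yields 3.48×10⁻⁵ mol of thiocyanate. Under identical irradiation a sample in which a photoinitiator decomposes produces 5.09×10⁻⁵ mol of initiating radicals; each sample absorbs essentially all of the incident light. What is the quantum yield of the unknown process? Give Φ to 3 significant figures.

Photons absorbed by the actinometer: 3.48×10⁻⁵ / 0.307 = 1.134×10⁻⁴ mol.
Φ(unknown) = 5.09×10⁻⁵ / 1.134×10⁻⁴ = 0.449.

Φ = 0.449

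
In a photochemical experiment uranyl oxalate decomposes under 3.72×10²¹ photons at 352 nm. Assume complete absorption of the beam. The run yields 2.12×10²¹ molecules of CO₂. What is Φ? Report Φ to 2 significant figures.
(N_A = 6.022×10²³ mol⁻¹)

Φ = 0.57

Product: 2.12×10²¹ / 6.022×10²³ = 0.003520 mol.
Moles of photons: 3.72×10²¹ / 6.022×10²³ = 0.006177 mol.
Φ = 0.003520 mol / 0.006177 mol photons = 0.57.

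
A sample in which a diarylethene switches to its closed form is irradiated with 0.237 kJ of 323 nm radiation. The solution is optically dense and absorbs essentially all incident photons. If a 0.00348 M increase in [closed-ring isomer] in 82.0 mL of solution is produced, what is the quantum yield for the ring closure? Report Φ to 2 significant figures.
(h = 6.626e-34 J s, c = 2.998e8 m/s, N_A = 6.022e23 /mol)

Φ = 0.45

Product: (0.00348 M)(0.082 L) = 2.854e-4 mol.
Photon energy at 323 nm: hc/λ = (6.626e-34)(2.998e8)/(323e-9) = 6.150e-19 J.
Incident energy: 0.237 kJ = 237 J.
Photons incident: 237 / 6.150e-19 = 3.854e20, i.e. 3.854e20/6.022e23 = 6.400e-4 mol.
Φ = 2.854e-4 mol / 6.400e-4 mol photons = 0.45.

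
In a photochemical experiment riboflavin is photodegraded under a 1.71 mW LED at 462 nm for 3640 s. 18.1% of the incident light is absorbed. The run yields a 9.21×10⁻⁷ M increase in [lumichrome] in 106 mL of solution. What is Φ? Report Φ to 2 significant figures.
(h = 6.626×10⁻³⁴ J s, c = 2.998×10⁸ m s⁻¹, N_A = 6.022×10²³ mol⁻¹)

Product: (9.21×10⁻⁷ M)(0.106 L) = 9.763×10⁻⁸ mol.
Photon energy at 462 nm: hc/λ = (6.626×10⁻³⁴)(2.998×10⁸)/(462×10⁻⁹) = 4.300×10⁻¹⁹ J.
Energy delivered: (1.71 mW)(3640 s) = 6.224 J.
Photons incident: 6.224 / 4.300×10⁻¹⁹ = 1.447×10¹⁹, i.e. 1.447×10¹⁹/6.022×10²³ = 2.403×10⁻⁵ mol.
Photons absorbed: 0.181 × 2.403×10⁻⁵ = 4.349×10⁻⁶ mol.
Φ = 9.763×10⁻⁸ mol / 4.349×10⁻⁶ mol photons = 0.022.

Φ = 0.022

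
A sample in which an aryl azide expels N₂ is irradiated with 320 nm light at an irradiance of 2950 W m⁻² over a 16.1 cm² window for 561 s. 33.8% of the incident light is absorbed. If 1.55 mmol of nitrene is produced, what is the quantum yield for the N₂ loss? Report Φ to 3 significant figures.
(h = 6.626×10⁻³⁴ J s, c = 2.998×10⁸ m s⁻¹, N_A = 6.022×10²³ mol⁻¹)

Product: 1.55 mmol = 0.00155 mol.
Photon energy at 320 nm: hc/λ = (6.626×10⁻³⁴)(2.998×10⁸)/(320×10⁻⁹) = 6.208×10⁻¹⁹ J.
Energy delivered: (2950 W m⁻²)(16.1×10⁻⁴ m²)(561 s) = 2664 J.
Photons incident: 2664 / 6.208×10⁻¹⁹ = 4.291×10²¹, i.e. 4.291×10²¹/6.022×10²³ = 0.007126 mol.
Photons absorbed: 0.338 × 0.007126 = 0.002409 mol.
Φ = 0.00155 mol / 0.002409 mol photons = 0.643.

Φ = 0.643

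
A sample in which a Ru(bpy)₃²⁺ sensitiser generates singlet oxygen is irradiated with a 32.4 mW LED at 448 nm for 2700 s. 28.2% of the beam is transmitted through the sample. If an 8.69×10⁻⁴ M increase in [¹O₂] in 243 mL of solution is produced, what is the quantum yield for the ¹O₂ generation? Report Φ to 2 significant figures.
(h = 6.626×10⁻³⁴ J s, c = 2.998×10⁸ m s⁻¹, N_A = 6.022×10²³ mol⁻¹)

Product: (8.69×10⁻⁴ M)(0.243 L) = 2.112×10⁻⁴ mol.
Photon energy at 448 nm: hc/λ = (6.626×10⁻³⁴)(2.998×10⁸)/(448×10⁻⁹) = 4.434×10⁻¹⁹ J.
Energy delivered: (32.4 mW)(2700 s) = 87.48 J.
Photons incident: 87.48 / 4.434×10⁻¹⁹ = 1.973×10²⁰, i.e. 1.973×10²⁰/6.022×10²³ = 3.276×10⁻⁴ mol.
Fraction absorbed: 1 − 28.2/100 = 0.7180.
Photons absorbed: 0.7180 × 3.276×10⁻⁴ = 2.352×10⁻⁴ mol.
Φ = 2.112×10⁻⁴ mol / 2.352×10⁻⁴ mol photons = 0.90.

Φ = 0.90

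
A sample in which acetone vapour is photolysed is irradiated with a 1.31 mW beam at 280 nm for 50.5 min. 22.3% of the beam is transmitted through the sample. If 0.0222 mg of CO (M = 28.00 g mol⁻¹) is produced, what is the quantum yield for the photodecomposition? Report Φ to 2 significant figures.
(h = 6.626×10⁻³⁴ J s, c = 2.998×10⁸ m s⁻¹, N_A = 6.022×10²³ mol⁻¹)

Product: 0.0222 mg / 28.00 g mol⁻¹ = 7.929×10⁻⁷ mol.
Photon energy at 280 nm: hc/λ = (6.626×10⁻³⁴)(2.998×10⁸)/(280×10⁻⁹) = 7.095×10⁻¹⁹ J.
Energy delivered: (1.31 mW)(3030 s) = 3.969 J.
Photons incident: 3.969 / 7.095×10⁻¹⁹ = 5.594×10¹⁸, i.e. 5.594×10¹⁸/6.022×10²³ = 9.289×10⁻⁶ mol.
Fraction absorbed: 1 − 22.3/100 = 0.7770.
Photons absorbed: 0.7770 × 9.289×10⁻⁶ = 7.218×10⁻⁶ mol.
Φ = 7.929×10⁻⁷ mol / 7.218×10⁻⁶ mol photons = 0.11.

Φ = 0.11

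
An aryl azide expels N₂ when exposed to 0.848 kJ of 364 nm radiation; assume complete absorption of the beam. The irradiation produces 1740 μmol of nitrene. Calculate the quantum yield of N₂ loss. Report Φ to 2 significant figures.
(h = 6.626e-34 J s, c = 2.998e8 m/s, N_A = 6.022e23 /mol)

Product: 1740 μmol = 0.00174 mol.
Photon energy at 364 nm: hc/λ = (6.626e-34)(2.998e8)/(364e-9) = 5.457e-19 J.
Incident energy: 0.848 kJ = 848 J.
Photons incident: 848 / 5.457e-19 = 1.554e21, i.e. 1.554e21/6.022e23 = 0.002581 mol.
Φ = 0.00174 mol / 0.002581 mol photons = 0.67.

Φ = 0.67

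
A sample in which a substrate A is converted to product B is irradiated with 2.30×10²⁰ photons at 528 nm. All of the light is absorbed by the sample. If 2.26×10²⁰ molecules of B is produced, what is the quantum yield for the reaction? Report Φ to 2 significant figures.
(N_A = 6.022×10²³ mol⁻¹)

Φ = 0.98

Product: 2.26×10²⁰ / 6.022×10²³ = 3.753×10⁻⁴ mol.
Moles of photons: 2.30×10²⁰ / 6.022×10²³ = 3.819×10⁻⁴ mol.
Φ = 3.753×10⁻⁴ mol / 3.819×10⁻⁴ mol photons = 0.98.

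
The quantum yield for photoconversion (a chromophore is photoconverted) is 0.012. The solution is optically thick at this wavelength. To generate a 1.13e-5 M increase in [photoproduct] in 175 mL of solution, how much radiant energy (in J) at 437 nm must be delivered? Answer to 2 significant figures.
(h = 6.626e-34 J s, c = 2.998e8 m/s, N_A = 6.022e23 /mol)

45 J

Product: (1.13e-5 M)(0.175 L) = 1.978e-6 mol.
Photons that must be absorbed: 1.978e-6 / 0.012 = 1.648e-4 mol.
Photon energy: hc/λ = 4.546e-19 J; per mole, 2.738e5 J mol⁻¹.
Energy required: 1.648e-4 × 2.738e5 = 45 J.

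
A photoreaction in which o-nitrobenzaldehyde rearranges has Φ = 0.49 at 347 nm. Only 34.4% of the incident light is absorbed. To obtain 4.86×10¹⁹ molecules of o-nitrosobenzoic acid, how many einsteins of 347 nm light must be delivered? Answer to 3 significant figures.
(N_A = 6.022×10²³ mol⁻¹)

4.79×10⁻⁴ einstein

Product: 4.86×10¹⁹ / 6.022×10²³ = 8.070×10⁻⁵ mol.
Photons that must be absorbed: 8.070×10⁻⁵ / 0.49 = 1.647×10⁻⁴ mol.
Incident photons needed: 1.647×10⁻⁴ / 0.344 = 4.788×10⁻⁴ mol.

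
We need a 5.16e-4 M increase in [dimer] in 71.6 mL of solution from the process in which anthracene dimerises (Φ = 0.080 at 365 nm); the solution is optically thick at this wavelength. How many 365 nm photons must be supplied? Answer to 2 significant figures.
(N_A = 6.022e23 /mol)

Product: (5.16e-4 M)(0.0716 L) = 3.695e-5 mol.
Photons that must be absorbed: 3.695e-5 / 0.080 = 4.619e-4 mol.
Photon count: 4.619e-4 × 6.022e23 = 2.8e20.

2.8e20 photons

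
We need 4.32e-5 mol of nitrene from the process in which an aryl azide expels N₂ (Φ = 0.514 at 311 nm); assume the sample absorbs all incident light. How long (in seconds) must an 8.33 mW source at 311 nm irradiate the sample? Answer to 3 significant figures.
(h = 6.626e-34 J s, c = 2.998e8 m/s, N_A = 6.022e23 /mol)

Photons that must be absorbed: 4.32e-5 / 0.514 = 8.405e-5 mol.
Photon energy: hc/λ = 6.387e-19 J; per mole, 3.846e5 J mol⁻¹.
Energy required: 8.405e-5 × 3.846e5 = 32.33 J.
Time: 32.33 J / 0.00833 W = 3880 s.

t ≈ 3880 s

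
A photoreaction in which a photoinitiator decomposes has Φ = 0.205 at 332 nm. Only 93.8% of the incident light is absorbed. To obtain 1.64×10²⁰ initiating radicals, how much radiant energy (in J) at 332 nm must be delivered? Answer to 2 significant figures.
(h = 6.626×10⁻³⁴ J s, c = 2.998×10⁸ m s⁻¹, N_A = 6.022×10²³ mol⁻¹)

Product: 1.64×10²⁰ / 6.022×10²³ = 2.723×10⁻⁴ mol.
Photons that must be absorbed: 2.723×10⁻⁴ / 0.205 = 0.001328 mol.
Incident photons needed: 0.001328 / 0.938 = 0.001416 mol.
Photon energy: hc/λ = 5.983×10⁻¹⁹ J; per mole, 3.603×10⁵ J mol⁻¹.
Energy required: 0.001416 × 3.603×10⁵ = 510 J.

510 J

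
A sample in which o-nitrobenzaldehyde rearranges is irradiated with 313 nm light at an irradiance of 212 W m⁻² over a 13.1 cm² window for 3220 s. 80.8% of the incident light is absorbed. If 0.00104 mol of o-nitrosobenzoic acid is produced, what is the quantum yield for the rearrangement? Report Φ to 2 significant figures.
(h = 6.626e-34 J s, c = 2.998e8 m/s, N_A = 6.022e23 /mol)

Photon energy at 313 nm: hc/λ = (6.626e-34)(2.998e8)/(313e-9) = 6.347e-19 J.
Energy delivered: (212 W m⁻²)(13.1e-4 m²)(3220 s) = 894.3 J.
Photons incident: 894.3 / 6.347e-19 = 1.409e21, i.e. 1.409e21/6.022e23 = 0.002340 mol.
Photons absorbed: 0.808 × 0.002340 = 0.001891 mol.
Φ = 0.00104 mol / 0.001891 mol photons = 0.55.

Φ = 0.55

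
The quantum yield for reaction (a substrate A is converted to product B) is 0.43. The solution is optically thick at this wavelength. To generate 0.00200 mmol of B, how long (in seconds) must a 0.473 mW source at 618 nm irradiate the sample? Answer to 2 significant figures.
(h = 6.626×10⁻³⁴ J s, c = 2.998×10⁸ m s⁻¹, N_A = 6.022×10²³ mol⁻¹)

Product: 0.00200 mmol = 2.00×10⁻⁶ mol.
Photons that must be absorbed: 2.00×10⁻⁶ / 0.43 = 4.651×10⁻⁶ mol.
Photon energy: hc/λ = 3.214×10⁻¹⁹ J; per mole, 1.935×10⁵ J mol⁻¹.
Energy required: 4.651×10⁻⁶ × 1.935×10⁵ = 0.9000 J.
Time: 0.9000 J / 0.000473 W = 1900 s.

t ≈ 1900 s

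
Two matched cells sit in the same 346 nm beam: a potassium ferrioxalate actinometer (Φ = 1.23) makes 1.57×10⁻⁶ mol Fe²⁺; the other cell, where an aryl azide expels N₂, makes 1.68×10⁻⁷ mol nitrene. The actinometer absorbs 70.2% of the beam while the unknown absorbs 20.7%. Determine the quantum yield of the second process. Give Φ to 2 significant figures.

Φ = 0.45

Photons absorbed by the actinometer: 1.57×10⁻⁶ / 1.23 = 1.276×10⁻⁶ mol.
Incident flux: 1.276×10⁻⁶ / 0.702 = 1.818×10⁻⁶ einstein.
Absorbed by unknown: 0.207 × 1.818×10⁻⁶ = 3.763×10⁻⁷ mol.
Φ(unknown) = 1.68×10⁻⁷ / 3.763×10⁻⁷ = 0.45.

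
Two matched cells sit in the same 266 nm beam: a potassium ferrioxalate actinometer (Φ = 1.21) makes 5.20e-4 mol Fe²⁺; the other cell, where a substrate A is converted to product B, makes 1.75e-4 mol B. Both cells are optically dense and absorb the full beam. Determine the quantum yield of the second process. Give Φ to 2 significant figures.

Φ = 0.41

Photons absorbed by the actinometer: 5.20e-4 / 1.21 = 4.298e-4 mol.
Φ(unknown) = 1.75e-4 / 4.298e-4 = 0.41.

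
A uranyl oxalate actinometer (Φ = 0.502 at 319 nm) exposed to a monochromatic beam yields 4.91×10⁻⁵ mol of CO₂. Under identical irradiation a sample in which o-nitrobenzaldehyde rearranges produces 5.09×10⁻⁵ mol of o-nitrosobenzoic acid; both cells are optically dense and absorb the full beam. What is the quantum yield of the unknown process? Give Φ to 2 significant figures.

Photons absorbed by the actinometer: 4.91×10⁻⁵ / 0.502 = 9.781×10⁻⁵ mol.
Φ(unknown) = 5.09×10⁻⁵ / 9.781×10⁻⁵ = 0.52.

Φ = 0.52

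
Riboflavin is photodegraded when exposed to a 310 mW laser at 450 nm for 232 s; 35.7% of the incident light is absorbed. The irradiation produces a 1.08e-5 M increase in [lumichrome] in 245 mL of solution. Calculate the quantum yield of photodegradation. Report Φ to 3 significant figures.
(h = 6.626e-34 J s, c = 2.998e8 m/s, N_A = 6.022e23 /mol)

Product: (1.08e-5 M)(0.245 L) = 2.646e-6 mol.
Photon energy at 450 nm: hc/λ = (6.626e-34)(2.998e8)/(450e-9) = 4.414e-19 J.
Energy delivered: (310 mW)(232 s) = 71.92 J.
Photons incident: 71.92 / 4.414e-19 = 1.629e20, i.e. 1.629e20/6.022e23 = 2.705e-4 mol.
Photons absorbed: 0.357 × 2.705e-4 = 9.657e-5 mol.
Φ = 2.646e-6 mol / 9.657e-5 mol photons = 0.0274.

Φ = 0.0274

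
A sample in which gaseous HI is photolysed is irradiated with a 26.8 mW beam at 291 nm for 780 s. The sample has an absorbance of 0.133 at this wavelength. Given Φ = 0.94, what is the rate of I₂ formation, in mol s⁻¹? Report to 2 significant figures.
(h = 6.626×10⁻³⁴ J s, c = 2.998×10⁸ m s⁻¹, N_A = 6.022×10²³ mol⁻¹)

1.6×10⁻⁸ mol s⁻¹

Photon energy at 291 nm: hc/λ = (6.626×10⁻³⁴)(2.998×10⁸)/(291×10⁻⁹) = 6.826×10⁻¹⁹ J.
Energy delivered: (26.8 mW)(780 s) = 20.90 J.
Photons incident: 20.90 / 6.826×10⁻¹⁹ = 3.062×10¹⁹, i.e. 3.062×10¹⁹/6.022×10²³ = 5.085×10⁻⁵ mol.
Fraction absorbed: 1 − 10^(−0.133) = 0.2638.
Photons absorbed: 0.2638 × 5.085×10⁻⁵ = 1.341×10⁻⁵ mol.
Product formed: 0.94 × 1.341×10⁻⁵ = 1.261×10⁻⁵ mol.
Rate: 1.261×10⁻⁵ / 780 s = 1.6×10⁻⁸ mol s⁻¹.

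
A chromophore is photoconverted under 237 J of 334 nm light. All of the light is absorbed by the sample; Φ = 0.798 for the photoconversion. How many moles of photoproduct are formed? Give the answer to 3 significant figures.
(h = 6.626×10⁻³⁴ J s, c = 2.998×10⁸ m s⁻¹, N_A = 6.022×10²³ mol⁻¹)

5.28×10⁻⁴ mol

Photon energy at 334 nm: hc/λ = (6.626×10⁻³⁴)(2.998×10⁸)/(334×10⁻⁹) = 5.948×10⁻¹⁹ J.
Photons incident: 237 / 5.948×10⁻¹⁹ = 3.985×10²⁰, i.e. 3.985×10²⁰/6.022×10²³ = 6.617×10⁻⁴ mol.
Product: Φ × n_abs = 0.798 × 6.617×10⁻⁴ = 5.280×10⁻⁴ mol.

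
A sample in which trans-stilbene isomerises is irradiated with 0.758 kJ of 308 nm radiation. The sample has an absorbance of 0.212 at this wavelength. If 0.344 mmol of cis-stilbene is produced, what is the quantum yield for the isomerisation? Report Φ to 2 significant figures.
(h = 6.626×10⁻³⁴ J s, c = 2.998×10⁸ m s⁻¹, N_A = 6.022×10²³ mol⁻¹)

Product: 0.344 mmol = 3.44×10⁻⁴ mol.
Photon energy at 308 nm: hc/λ = (6.626×10⁻³⁴)(2.998×10⁸)/(308×10⁻⁹) = 6.450×10⁻¹⁹ J.
Incident energy: 0.758 kJ = 758 J.
Photons incident: 758 / 6.450×10⁻¹⁹ = 1.175×10²¹, i.e. 1.175×10²¹/6.022×10²³ = 0.001951 mol.
Fraction absorbed: 1 − 10^(−0.212) = 0.3862.
Photons absorbed: 0.3862 × 0.001951 = 7.535×10⁻⁴ mol.
Φ = 3.44×10⁻⁴ mol / 7.535×10⁻⁴ mol photons = 0.46.

Φ = 0.46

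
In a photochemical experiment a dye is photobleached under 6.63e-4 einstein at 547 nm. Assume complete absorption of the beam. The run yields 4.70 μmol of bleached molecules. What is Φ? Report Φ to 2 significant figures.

Φ = 0.0071

Product: 4.70 μmol = 4.70e-6 mol.
Φ = 4.70e-6 mol / 6.63e-4 mol photons = 0.0071.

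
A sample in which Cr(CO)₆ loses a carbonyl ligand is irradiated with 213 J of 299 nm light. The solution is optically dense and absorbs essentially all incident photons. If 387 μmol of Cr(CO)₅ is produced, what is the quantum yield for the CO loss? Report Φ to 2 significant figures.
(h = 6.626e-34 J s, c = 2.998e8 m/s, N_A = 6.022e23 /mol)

Product: 387 μmol = 3.87e-4 mol.
Photon energy at 299 nm: hc/λ = (6.626e-34)(2.998e8)/(299e-9) = 6.644e-19 J.
Photons incident: 213 / 6.644e-19 = 3.206e20, i.e. 3.206e20/6.022e23 = 5.324e-4 mol.
Φ = 3.87e-4 mol / 5.324e-4 mol photons = 0.73.

Φ = 0.73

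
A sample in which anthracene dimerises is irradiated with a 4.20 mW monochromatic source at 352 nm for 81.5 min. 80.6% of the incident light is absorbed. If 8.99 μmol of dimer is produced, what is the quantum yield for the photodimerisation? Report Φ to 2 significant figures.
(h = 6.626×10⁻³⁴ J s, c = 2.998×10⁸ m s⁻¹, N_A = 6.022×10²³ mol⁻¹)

Product: 8.99 μmol = 8.99×10⁻⁶ mol.
Photon energy at 352 nm: hc/λ = (6.626×10⁻³⁴)(2.998×10⁸)/(352×10⁻⁹) = 5.643×10⁻¹⁹ J.
Energy delivered: (4.20 mW)(4890 s) = 20.54 J.
Photons incident: 20.54 / 5.643×10⁻¹⁹ = 3.640×10¹⁹, i.e. 3.640×10¹⁹/6.022×10²³ = 6.045×10⁻⁵ mol.
Photons absorbed: 0.806 × 6.045×10⁻⁵ = 4.872×10⁻⁵ mol.
Φ = 8.99×10⁻⁶ mol / 4.872×10⁻⁵ mol photons = 0.18.

Φ = 0.18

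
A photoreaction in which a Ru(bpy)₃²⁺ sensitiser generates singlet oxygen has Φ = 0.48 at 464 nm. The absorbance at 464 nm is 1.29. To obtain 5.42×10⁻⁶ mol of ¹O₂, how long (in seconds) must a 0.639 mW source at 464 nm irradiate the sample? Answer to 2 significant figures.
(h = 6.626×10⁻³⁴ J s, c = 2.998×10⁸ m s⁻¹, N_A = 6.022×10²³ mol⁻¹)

t ≈ 4800 s

Photons that must be absorbed: 5.42×10⁻⁶ / 0.48 = 1.129×10⁻⁵ mol.
Fraction absorbed: 1 − 10^(−1.29) = 0.9487.
Incident photons needed: 1.129×10⁻⁵ / 0.9487 = 1.190×10⁻⁵ mol.
Photon energy: hc/λ = 4.281×10⁻¹⁹ J; per mole, 2.578×10⁵ J mol⁻¹.
Energy required: 1.190×10⁻⁵ × 2.578×10⁵ = 3.068 J.
Time: 3.068 J / 0.000639 W = 4800 s.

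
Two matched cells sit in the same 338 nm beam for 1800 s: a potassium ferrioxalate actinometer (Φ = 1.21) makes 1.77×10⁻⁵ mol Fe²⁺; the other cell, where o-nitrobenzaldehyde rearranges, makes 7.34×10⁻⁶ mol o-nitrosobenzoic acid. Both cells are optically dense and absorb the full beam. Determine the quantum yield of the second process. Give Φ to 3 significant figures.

Φ = 0.502

Photons absorbed by the actinometer: 1.77×10⁻⁵ / 1.21 = 1.463×10⁻⁵ mol.
Φ(unknown) = 7.34×10⁻⁶ / 1.463×10⁻⁵ = 0.502.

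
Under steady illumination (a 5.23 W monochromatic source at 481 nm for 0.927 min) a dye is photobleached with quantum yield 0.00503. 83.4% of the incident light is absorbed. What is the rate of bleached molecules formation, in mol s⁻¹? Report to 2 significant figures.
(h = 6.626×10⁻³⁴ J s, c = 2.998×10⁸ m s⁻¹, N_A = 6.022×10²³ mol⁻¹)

Photon energy at 481 nm: hc/λ = (6.626×10⁻³⁴)(2.998×10⁸)/(481×10⁻⁹) = 4.130×10⁻¹⁹ J.
Energy delivered: (5.23 W)(55.62 s) = 290.9 J.
Photons incident: 290.9 / 4.130×10⁻¹⁹ = 7.044×10²⁰, i.e. 7.044×10²⁰/6.022×10²³ = 0.001170 mol.
Photons absorbed: 0.834 × 0.001170 = 9.758×10⁻⁴ mol.
Product formed: 0.00503 × 9.758×10⁻⁴ = 4.908×10⁻⁶ mol.
Rate: 4.908×10⁻⁶ / 55.62 s = 8.8×10⁻⁸ mol s⁻¹.

8.8×10⁻⁸ mol s⁻¹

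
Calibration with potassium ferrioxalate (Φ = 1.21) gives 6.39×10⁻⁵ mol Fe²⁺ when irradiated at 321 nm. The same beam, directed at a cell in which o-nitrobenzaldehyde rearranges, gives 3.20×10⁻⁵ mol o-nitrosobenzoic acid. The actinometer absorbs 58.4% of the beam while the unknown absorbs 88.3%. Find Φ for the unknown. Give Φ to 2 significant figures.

Φ = 0.40

Photons absorbed by the actinometer: 6.39×10⁻⁵ / 1.21 = 5.281×10⁻⁵ mol.
Incident flux: 5.281×10⁻⁵ / 0.584 = 9.043×10⁻⁵ einstein.
Absorbed by unknown: 0.883 × 9.043×10⁻⁵ = 7.985×10⁻⁵ mol.
Φ(unknown) = 3.20×10⁻⁵ / 7.985×10⁻⁵ = 0.40.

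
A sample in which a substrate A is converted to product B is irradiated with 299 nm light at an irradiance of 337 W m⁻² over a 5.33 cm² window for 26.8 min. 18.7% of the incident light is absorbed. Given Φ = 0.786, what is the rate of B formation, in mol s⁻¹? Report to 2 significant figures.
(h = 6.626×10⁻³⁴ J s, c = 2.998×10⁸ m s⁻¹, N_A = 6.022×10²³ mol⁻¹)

Photon energy at 299 nm: hc/λ = (6.626×10⁻³⁴)(2.998×10⁸)/(299×10⁻⁹) = 6.644×10⁻¹⁹ J.
Energy delivered: (337 W m⁻²)(5.33×10⁻⁴ m²)(1608 s) = 288.8 J.
Photons incident: 288.8 / 6.644×10⁻¹⁹ = 4.347×10²⁰, i.e. 4.347×10²⁰/6.022×10²³ = 7.219×10⁻⁴ mol.
Photons absorbed: 0.187 × 7.219×10⁻⁴ = 1.350×10⁻⁴ mol.
Product formed: 0.786 × 1.350×10⁻⁴ = 1.061×10⁻⁴ mol.
Rate: 1.061×10⁻⁴ / 1608 s = 6.6×10⁻⁸ mol s⁻¹.

6.6×10⁻⁸ mol s⁻¹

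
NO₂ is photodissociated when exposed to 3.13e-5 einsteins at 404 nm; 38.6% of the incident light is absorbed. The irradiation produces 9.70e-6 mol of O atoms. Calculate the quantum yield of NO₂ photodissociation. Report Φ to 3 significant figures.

Photons absorbed: 0.386 × 3.13e-5 = 1.208e-5 mol.
Φ = 9.70e-6 mol / 1.208e-5 mol photons = 0.803.

Φ = 0.803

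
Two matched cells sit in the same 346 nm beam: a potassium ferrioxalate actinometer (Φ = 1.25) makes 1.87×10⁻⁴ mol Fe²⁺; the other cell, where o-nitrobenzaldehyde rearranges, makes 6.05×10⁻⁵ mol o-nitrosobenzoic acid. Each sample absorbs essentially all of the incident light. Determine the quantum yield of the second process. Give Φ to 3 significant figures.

Photons absorbed by the actinometer: 1.87×10⁻⁴ / 1.25 = 1.496×10⁻⁴ mol.
Φ(unknown) = 6.05×10⁻⁵ / 1.496×10⁻⁴ = 0.404.

Φ = 0.404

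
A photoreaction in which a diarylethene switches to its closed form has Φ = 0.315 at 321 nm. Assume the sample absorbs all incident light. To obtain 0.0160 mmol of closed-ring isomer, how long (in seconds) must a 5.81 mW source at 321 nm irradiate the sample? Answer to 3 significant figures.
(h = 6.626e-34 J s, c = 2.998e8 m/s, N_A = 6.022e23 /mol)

Product: 0.0160 mmol = 1.60e-5 mol.
Photons that must be absorbed: 1.60e-5 / 0.315 = 5.079e-5 mol.
Photon energy: hc/λ = 6.188e-19 J; per mole, 3.726e5 J mol⁻¹.
Energy required: 5.079e-5 × 3.726e5 = 18.92 J.
Time: 18.92 J / 0.00581 W = 3260 s.

t ≈ 3260 s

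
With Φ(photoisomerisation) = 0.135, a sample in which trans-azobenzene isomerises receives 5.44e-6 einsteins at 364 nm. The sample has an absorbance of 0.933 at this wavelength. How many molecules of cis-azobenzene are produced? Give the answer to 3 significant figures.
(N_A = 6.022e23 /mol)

3.91e17 molecules

Fraction absorbed: 1 − 10^(−0.933) = 0.8833.
Photons absorbed: 0.8833 × 5.44e-6 = 4.805e-6 mol.
Product: Φ × n_abs = 0.135 × 4.805e-6 = 6.487e-7 mol.
As a count: 6.487e-7 × 6.022e23 = 3.91e17.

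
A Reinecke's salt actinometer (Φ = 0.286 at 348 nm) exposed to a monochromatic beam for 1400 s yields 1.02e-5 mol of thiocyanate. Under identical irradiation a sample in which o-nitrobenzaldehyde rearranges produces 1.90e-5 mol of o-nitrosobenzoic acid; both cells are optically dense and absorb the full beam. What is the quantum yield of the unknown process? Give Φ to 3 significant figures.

Φ = 0.533

Photons absorbed by the actinometer: 1.02e-5 / 0.286 = 3.566e-5 mol.
Φ(unknown) = 1.90e-5 / 3.566e-5 = 0.533.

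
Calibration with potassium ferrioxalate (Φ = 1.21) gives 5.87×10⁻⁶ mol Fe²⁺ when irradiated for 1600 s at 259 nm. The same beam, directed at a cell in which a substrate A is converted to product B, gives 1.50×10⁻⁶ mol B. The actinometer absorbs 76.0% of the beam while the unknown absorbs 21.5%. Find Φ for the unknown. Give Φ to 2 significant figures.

Φ = 1.1

Photons absorbed by the actinometer: 5.87×10⁻⁶ / 1.21 = 4.851×10⁻⁶ mol.
Incident flux: 4.851×10⁻⁶ / 0.760 = 6.383×10⁻⁶ einstein.
Absorbed by unknown: 0.215 × 6.383×10⁻⁶ = 1.372×10⁻⁶ mol.
Φ(unknown) = 1.50×10⁻⁶ / 1.372×10⁻⁶ = 1.1.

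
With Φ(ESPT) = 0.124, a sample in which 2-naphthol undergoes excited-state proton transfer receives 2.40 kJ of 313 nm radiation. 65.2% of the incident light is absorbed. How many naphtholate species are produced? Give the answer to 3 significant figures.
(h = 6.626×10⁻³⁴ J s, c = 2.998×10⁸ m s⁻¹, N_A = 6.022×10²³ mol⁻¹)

Photon energy at 313 nm: hc/λ = (6.626×10⁻³⁴)(2.998×10⁸)/(313×10⁻⁹) = 6.347×10⁻¹⁹ J.
Incident energy: 2.40 kJ = 2400 J.
Photons incident: 2400 / 6.347×10⁻¹⁹ = 3.781×10²¹, i.e. 3.781×10²¹/6.022×10²³ = 0.006279 mol.
Photons absorbed: 0.652 × 0.006279 = 0.004094 mol.
Product: Φ × n_abs = 0.124 × 0.004094 = 5.077×10⁻⁴ mol.
As a count: 5.077×10⁻⁴ × 6.022×10²³ = 3.06×10²⁰.

3.06×10²⁰ species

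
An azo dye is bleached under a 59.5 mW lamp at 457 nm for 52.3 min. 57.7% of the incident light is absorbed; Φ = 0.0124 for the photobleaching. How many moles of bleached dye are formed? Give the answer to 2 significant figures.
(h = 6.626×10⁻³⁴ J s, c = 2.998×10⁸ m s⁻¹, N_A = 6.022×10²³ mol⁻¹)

Photon energy at 457 nm: hc/λ = (6.626×10⁻³⁴)(2.998×10⁸)/(457×10⁻⁹) = 4.347×10⁻¹⁹ J.
Energy delivered: (59.5 mW)(3138 s) = 186.7 J.
Photons incident: 186.7 / 4.347×10⁻¹⁹ = 4.295×10²⁰, i.e. 4.295×10²⁰/6.022×10²³ = 7.132×10⁻⁴ mol.
Photons absorbed: 0.577 × 7.132×10⁻⁴ = 4.115×10⁻⁴ mol.
Product: Φ × n_abs = 0.0124 × 4.115×10⁻⁴ = 5.103×10⁻⁶ mol.

5.1×10⁻⁶ mol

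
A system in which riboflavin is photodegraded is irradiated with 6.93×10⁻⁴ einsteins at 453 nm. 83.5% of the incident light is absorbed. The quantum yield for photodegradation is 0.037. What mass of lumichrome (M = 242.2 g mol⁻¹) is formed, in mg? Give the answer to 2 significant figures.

Photons absorbed: 0.835 × 6.93×10⁻⁴ = 5.787×10⁻⁴ mol.
Product: Φ × n_abs = 0.037 × 5.787×10⁻⁴ = 2.141×10⁻⁵ mol.
Mass: 2.141×10⁻⁵ × 242.2 = 0.005186 g = 5.2 mg.

5.2 mg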